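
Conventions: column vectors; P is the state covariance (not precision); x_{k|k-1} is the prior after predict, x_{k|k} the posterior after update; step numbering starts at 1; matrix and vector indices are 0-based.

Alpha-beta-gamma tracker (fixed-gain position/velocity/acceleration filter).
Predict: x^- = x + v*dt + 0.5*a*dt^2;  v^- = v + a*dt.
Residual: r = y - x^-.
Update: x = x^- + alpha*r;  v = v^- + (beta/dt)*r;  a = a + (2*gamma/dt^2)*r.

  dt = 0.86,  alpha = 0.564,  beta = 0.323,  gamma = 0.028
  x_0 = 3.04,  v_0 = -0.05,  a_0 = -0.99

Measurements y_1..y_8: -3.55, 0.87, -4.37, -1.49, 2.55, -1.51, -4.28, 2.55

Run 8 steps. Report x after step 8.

step 1: x_pred=2.6309  r=-6.1809  x^+=-0.8551  v^+=-3.2228  a^+=-1.4580
step 2: x_pred=-4.1659  r=5.0359  x^+=-1.3257  v^+=-2.5853  a^+=-1.0767
step 3: x_pred=-3.9472  r=-0.4228  x^+=-4.1857  v^+=-3.6701  a^+=-1.1087
step 4: x_pred=-7.7519  r=6.2619  x^+=-4.2202  v^+=-2.2717  a^+=-0.6346
step 5: x_pred=-6.4085  r=8.9585  x^+=-1.3559  v^+=0.5472  a^+=0.0437
step 6: x_pred=-0.8691  r=-0.6409  x^+=-1.2306  v^+=0.3441  a^+=-0.0048
step 7: x_pred=-0.9364  r=-3.3436  x^+=-2.8222  v^+=-0.9158  a^+=-0.2580
step 8: x_pred=-3.7052  r=6.2552  x^+=-0.1772  v^+=1.2117  a^+=0.2157

x_post = -0.1772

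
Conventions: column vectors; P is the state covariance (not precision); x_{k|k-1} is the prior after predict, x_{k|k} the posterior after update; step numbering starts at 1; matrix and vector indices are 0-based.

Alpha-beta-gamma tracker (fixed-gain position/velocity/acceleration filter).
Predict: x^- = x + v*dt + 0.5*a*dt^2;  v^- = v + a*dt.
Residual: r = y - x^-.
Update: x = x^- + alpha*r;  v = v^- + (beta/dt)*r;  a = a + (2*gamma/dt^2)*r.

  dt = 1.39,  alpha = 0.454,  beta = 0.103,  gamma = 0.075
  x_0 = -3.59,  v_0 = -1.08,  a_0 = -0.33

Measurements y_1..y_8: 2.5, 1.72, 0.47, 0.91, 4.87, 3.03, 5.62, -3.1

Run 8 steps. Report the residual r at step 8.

resid = -15.7568

step 1: x_pred=-5.4100  r=7.9100  x^+=-1.8189  v^+=-0.9526  a^+=0.2841
step 2: x_pred=-2.8685  r=4.5885  x^+=-0.7853  v^+=-0.2177  a^+=0.6403
step 3: x_pred=-0.4693  r=0.9393  x^+=-0.0428  v^+=0.7420  a^+=0.7132
step 4: x_pred=1.6776  r=-0.7676  x^+=1.3291  v^+=1.6765  a^+=0.6537
step 5: x_pred=4.2909  r=0.5791  x^+=4.5538  v^+=2.6280  a^+=0.6986
step 6: x_pred=8.8817  r=-5.8517  x^+=6.2250  v^+=3.1655  a^+=0.2443
step 7: x_pred=10.8611  r=-5.2411  x^+=8.4816  v^+=3.1167  a^+=-0.1626
step 8: x_pred=12.6568  r=-15.7568  x^+=5.5032  v^+=1.7231  a^+=-1.3859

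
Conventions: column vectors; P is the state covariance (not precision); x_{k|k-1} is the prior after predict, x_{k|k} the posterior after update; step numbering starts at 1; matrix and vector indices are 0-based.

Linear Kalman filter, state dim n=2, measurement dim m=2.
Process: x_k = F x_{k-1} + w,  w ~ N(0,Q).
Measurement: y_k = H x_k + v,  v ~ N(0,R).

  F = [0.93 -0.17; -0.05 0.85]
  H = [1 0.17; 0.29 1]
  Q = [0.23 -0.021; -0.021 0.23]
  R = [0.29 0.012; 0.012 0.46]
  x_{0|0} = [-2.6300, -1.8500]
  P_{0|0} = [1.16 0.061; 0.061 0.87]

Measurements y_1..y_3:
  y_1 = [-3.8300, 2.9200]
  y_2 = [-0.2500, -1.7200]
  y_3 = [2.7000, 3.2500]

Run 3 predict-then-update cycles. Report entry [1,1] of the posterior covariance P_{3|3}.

P_post[1,1] = 0.2332

step 1: x^-=[-2.1314, -1.4410]  P^-=[1.2391 -0.1519; -0.1519 0.8563]  S=[1.5022 0.3575; 0.3575 1.3324]  K=[0.8232 -0.0652; -0.1595 0.6524]  nu=[-1.4536, 4.9791]  x^+=[-3.6526, 2.0392]  P^+=[0.2539 -0.0937; -0.0937 0.3254]
step 2: x^-=[-3.7436, 1.9160]  P^-=[0.4886 -0.1547; -0.1547 0.4737]  S=[0.7397 0.0719; 0.0719 0.8850]  K=[0.6314 -0.0660; -0.1486 0.4966]  nu=[3.1679, -2.5503]  x^+=[-1.5751, 0.1789]  P^+=[0.1958 -0.0796; -0.0796 0.2497]
step 3: x^-=[-1.4952, 0.2308]  P^-=[0.4318 -0.1298; -0.1298 0.4177]  S=[0.6897 0.0720; 0.0720 0.8387]  K=[0.6000 -0.0570; -0.1337 0.4646]  nu=[4.1560, 3.4528]  x^+=[0.8015, 1.2792]  P^+=[0.1857 -0.0729; -0.0729 0.2332]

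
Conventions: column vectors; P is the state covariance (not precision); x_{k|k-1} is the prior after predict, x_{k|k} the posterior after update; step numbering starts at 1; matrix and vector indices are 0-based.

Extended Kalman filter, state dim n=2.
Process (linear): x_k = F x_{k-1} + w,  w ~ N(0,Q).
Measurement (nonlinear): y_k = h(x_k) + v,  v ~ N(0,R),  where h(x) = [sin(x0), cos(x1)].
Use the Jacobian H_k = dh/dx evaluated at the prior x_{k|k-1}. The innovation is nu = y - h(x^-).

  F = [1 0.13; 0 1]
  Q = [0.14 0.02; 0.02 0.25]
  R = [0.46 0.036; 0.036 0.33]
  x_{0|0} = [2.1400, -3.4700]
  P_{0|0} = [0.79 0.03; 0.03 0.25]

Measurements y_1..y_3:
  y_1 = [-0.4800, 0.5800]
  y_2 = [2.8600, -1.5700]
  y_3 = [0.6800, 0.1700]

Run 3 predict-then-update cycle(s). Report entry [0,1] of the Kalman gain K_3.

K[0,1] = 0.0161

step 1: x^-=[1.6889, -3.4700]  P^-=[0.9420 0.0825; 0.0825 0.5000]  H_jac=[-0.1178 0.0000; 0.0000 -0.3225]  S=[0.4731 0.0391; 0.0391 0.3820]  K=[-0.2308 -0.0460; 0.0145 -0.4236]  nu=[-1.4730, 1.5266]  x^+=[1.9587, -4.1381]  P^+=[0.9152 0.0728; 0.0728 0.4318]
step 2: x^-=[1.4207, -4.1381]  P^-=[1.0814 0.1490; 0.1490 0.6818]  H_jac=[0.1495 0.0000; 0.0000 -0.8396]  S=[0.4842 0.0173; 0.0173 0.8106]  K=[0.3397 -0.1615; 0.0713 -0.7077]  nu=[1.8712, -1.0267]  x^+=[2.2223, -3.2780]  P^+=[1.0063 0.0489; 0.0489 0.2751]
step 3: x^-=[1.7961, -3.2780]  P^-=[1.1637 0.1047; 0.1047 0.5251]  H_jac=[-0.2234 0.0000; 0.0000 -0.1360]  S=[0.5181 0.0392; 0.0392 0.3397]  K=[-0.5030 0.0161; -0.0295 -0.2068]  nu=[-0.2947, 1.1607]  x^+=[1.9630, -3.5094]  P^+=[1.0331 0.0941; 0.0941 0.5097]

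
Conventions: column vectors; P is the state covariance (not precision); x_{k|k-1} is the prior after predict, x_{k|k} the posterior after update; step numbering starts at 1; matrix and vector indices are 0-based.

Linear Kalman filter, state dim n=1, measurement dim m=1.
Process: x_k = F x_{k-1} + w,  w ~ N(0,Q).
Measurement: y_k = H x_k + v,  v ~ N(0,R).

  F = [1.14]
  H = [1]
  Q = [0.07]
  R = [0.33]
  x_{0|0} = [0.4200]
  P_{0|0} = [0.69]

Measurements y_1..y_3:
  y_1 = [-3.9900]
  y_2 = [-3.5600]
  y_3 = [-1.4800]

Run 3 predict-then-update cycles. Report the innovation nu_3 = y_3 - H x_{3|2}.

innov = [2.4175]

step 1: x^-=[0.4788]  P^-=[0.9667]  S=[1.2967]  K=[0.7455]  nu=[-4.4688]  x^+=[-2.8527]  P^+=[0.2460]
step 2: x^-=[-3.2521]  P^-=[0.3897]  S=[0.7197]  K=[0.5415]  nu=[-0.3079]  x^+=[-3.4188]  P^+=[0.1787]
step 3: x^-=[-3.8975]  P^-=[0.3022]  S=[0.6322]  K=[0.4780]  nu=[2.4175]  x^+=[-2.7418]  P^+=[0.1578]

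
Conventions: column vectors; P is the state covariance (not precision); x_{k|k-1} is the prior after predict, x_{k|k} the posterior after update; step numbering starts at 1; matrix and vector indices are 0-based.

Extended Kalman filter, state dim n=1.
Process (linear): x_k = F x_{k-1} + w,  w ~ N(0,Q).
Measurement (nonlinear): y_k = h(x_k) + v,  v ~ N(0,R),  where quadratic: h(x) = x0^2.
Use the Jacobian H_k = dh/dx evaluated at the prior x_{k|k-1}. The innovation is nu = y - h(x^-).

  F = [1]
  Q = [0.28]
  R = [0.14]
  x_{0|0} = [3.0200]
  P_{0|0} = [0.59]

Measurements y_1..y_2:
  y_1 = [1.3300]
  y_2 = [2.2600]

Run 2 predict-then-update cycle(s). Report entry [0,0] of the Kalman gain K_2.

K[0,0] = 0.2767

step 1: x^-=[3.0200]  P^-=[0.8700]  H_jac=[6.0400]  S=[31.8790]  K=[0.1648]  nu=[-7.7904]  x^+=[1.7359]  P^+=[0.0038]
step 2: x^-=[1.7359]  P^-=[0.2838]  H_jac=[3.4717]  S=[3.5609]  K=[0.2767]  nu=[-0.7532]  x^+=[1.5274]  P^+=[0.0112]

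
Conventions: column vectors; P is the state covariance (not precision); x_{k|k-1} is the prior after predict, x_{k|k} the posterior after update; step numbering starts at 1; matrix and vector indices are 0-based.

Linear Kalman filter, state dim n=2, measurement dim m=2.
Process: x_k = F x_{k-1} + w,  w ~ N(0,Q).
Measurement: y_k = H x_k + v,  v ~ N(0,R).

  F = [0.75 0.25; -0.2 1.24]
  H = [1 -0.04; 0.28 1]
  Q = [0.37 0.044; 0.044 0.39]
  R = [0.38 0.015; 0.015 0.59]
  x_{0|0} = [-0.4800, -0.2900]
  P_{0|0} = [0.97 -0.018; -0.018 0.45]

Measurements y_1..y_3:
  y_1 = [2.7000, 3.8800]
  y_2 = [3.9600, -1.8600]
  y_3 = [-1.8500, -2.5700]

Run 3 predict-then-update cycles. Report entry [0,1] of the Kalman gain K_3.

K[0,1] = 0.0784

step 1: x^-=[-0.4325, -0.2636]  P^-=[0.9370 0.0222; 0.0222 1.1296]  S=[1.3170 0.2541; 0.2541 1.8055]  K=[0.6994 0.0592; -0.1427 0.6492]  nu=[3.1220, 4.2647]  x^+=[2.0032, 2.0594]  P^+=[0.2655 -0.0289; -0.0289 0.3890]
step 2: x^-=[2.0172, 2.1530]  P^-=[0.5328 0.0993; 0.0993 1.0131]  S=[0.9065 0.2218; 0.2218 1.7004]  K=[0.5657 0.0723; -0.0878 0.6236]  nu=[2.0289, -4.5778]  x^+=[2.8339, -0.8797]  P^+=[0.2157 -0.0092; -0.0092 0.3692]
step 3: x^-=[1.9055, -1.6575]  P^-=[0.5109 0.1180; 0.1180 0.9708]  S=[0.8830 0.2359; 0.2359 1.6670]  K=[0.5523 0.0784; -0.0740 0.6127]  nu=[-3.8218, -1.4460]  x^+=[-0.3187, -2.2605]  P^+=[0.2109 -0.0045; -0.0045 0.3616]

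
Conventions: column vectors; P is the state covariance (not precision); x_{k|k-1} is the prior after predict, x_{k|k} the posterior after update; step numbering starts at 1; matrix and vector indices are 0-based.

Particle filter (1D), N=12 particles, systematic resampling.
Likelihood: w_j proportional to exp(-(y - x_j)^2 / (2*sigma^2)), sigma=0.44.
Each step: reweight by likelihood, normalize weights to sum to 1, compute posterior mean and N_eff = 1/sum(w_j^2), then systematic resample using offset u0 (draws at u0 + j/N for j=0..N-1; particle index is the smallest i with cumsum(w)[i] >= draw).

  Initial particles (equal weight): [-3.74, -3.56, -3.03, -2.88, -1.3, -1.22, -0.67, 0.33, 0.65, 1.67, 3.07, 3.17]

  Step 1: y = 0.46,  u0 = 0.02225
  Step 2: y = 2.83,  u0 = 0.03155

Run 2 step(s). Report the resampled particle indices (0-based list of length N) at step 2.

resampled_idx = [6, 6, 7, 7, 8, 8, 9, 9, 10, 10, 11, 11]

step 1: w=[0.0000, 0.0000, 0.0000, 0.0000, 0.0002, 0.0004, 0.0192, 0.4963, 0.4722, 0.0118, 0.0000, 0.0000]  mean=0.4770  Neff=2.1286  idx=[7, 7, 7, 7, 7, 7, 8, 8, 8, 8, 8, 8]
step 2: w=[0.0034, 0.0034, 0.0034, 0.0034, 0.0034, 0.0034, 0.1633, 0.1633, 0.1633, 0.1633, 0.1633, 0.1633]  mean=0.6434  Neff=6.2507  idx=[6, 6, 7, 7, 8, 8, 9, 9, 10, 10, 11, 11]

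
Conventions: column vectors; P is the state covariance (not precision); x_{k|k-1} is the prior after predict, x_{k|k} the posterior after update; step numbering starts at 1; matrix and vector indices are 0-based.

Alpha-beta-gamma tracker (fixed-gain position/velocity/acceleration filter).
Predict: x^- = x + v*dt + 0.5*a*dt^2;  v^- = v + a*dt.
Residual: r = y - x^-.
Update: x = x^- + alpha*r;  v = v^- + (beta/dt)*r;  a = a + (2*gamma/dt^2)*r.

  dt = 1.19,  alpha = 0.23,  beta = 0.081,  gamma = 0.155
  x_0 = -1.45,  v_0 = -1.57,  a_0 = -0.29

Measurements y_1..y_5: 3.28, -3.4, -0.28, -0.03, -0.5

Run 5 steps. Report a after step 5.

a_post = 0.0545

step 1: x_pred=-3.5236  r=6.8036  x^+=-1.9588  v^+=-1.4520  a^+=1.1994
step 2: x_pred=-2.8374  r=-0.5626  x^+=-2.9668  v^+=-0.0630  a^+=1.0762
step 3: x_pred=-2.2798  r=1.9998  x^+=-1.8198  v^+=1.3538  a^+=1.5140
step 4: x_pred=0.8632  r=-0.8932  x^+=0.6578  v^+=3.0947  a^+=1.3185
step 5: x_pred=5.2740  r=-5.7740  x^+=3.9460  v^+=4.2707  a^+=0.0545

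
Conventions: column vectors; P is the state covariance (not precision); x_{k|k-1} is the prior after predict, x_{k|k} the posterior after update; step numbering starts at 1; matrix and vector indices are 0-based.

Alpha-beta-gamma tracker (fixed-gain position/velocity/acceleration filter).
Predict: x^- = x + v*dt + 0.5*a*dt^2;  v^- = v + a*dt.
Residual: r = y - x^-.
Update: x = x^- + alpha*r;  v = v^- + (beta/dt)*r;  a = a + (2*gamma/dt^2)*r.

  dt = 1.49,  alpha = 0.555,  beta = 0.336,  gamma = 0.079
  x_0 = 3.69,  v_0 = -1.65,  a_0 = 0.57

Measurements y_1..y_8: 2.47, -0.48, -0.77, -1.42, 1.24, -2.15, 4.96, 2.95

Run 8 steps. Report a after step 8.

step 1: x_pred=1.8642  r=0.6058  x^+=2.2004  v^+=-0.6641  a^+=0.6131
step 2: x_pred=1.8915  r=-2.3715  x^+=0.5753  v^+=-0.2853  a^+=0.4443
step 3: x_pred=0.6434  r=-1.4134  x^+=-0.1410  v^+=0.0580  a^+=0.3437
step 4: x_pred=0.3269  r=-1.7469  x^+=-0.6426  v^+=0.1762  a^+=0.2194
step 5: x_pred=-0.1365  r=1.3765  x^+=0.6275  v^+=0.8136  a^+=0.3174
step 6: x_pred=2.1920  r=-4.3420  x^+=-0.2178  v^+=0.3073  a^+=0.0084
step 7: x_pred=0.2494  r=4.7106  x^+=2.8638  v^+=1.3821  a^+=0.3436
step 8: x_pred=5.3045  r=-2.3545  x^+=3.9977  v^+=1.3631  a^+=0.1761

a_post = 0.1761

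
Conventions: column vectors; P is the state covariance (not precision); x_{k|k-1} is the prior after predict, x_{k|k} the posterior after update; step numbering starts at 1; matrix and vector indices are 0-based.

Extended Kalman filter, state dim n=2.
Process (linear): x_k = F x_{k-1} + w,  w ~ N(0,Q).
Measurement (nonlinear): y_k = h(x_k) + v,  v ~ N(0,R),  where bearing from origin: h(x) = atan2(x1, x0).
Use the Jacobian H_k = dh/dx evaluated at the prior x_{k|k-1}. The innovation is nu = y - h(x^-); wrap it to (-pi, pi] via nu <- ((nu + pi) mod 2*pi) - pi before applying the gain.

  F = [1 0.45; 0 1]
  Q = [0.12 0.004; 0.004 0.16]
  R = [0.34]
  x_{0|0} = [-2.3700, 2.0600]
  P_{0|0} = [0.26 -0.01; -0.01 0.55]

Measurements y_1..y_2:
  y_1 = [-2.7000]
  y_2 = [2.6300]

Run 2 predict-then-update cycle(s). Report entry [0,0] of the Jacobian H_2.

H_jac[0,0] = -0.3350

step 1: x^-=[-1.4430, 2.0600]  P^-=[0.4824 0.2415; 0.2415 0.7100]  H_jac=[-0.3256 -0.2281]  S=[0.4640]  K=[-0.4573; -0.5186]  nu=[1.4013]  x^+=[-2.0838, 1.3333]  P^+=[0.3853 0.1315; 0.1315 0.5852]
step 2: x^-=[-1.4838, 1.3333]  P^-=[0.7422 0.3988; 0.3988 0.7452]  H_jac=[-0.3350 -0.3729]  S=[0.6266]  K=[-0.6342; -0.6567]  nu=[0.2204]  x^+=[-1.6236, 1.1885]  P^+=[0.4902 0.1379; 0.1379 0.4750]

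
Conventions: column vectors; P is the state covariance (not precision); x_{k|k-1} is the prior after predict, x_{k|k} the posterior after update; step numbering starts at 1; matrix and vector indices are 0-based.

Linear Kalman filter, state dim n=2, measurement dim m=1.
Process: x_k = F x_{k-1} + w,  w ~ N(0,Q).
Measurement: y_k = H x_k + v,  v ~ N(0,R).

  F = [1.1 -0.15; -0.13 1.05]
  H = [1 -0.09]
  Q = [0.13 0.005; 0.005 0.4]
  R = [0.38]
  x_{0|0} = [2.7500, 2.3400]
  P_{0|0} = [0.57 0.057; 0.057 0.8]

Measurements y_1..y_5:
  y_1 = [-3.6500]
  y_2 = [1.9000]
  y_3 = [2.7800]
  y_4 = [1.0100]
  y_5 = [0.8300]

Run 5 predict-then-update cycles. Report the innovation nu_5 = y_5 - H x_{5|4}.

step 1: x^-=[2.6740, 2.0995]  P^-=[0.8189 -0.1356; -0.1356 1.2761]  S=[1.2336]  K=[0.6737; -0.2030]  nu=[-6.1350]  x^+=[-1.4592, 3.3448]  P^+=[0.2590 0.0331; 0.0331 1.2252]
step 2: x^-=[-2.1068, 3.7018]  P^-=[0.4600 -0.1861; -0.1861 1.7462]  S=[0.8876]  K=[0.5371; -0.3867]  nu=[4.3400]  x^+=[0.2242, 2.0235]  P^+=[0.2039 -0.0017; -0.0017 1.6134]
step 3: x^-=[-0.0569, 2.0956]  P^-=[0.4136 -0.2803; -0.2803 2.1827]  S=[0.8618]  K=[0.5093; -0.5532]  nu=[3.0255]  x^+=[1.4839, 0.4218]  P^+=[0.1901 -0.0375; -0.0375 1.9190]
step 4: x^-=[1.5690, 0.2500]  P^-=[0.4156 -0.3685; -0.3685 2.5291]  S=[0.8824]  K=[0.5086; -0.6755]  nu=[-0.5365]  x^+=[1.2961, 0.6124]  P^+=[0.1874 -0.0653; -0.0653 2.1264]
step 5: x^-=[1.3339, 0.4745]  P^-=[0.4261 -0.4334; -0.4334 2.7654]  S=[0.9065]  K=[0.5131; -0.7526]  nu=[-0.4612]  x^+=[1.0973, 0.8216]  P^+=[0.1875 -0.0833; -0.0833 2.2518]

innov = [-0.4612]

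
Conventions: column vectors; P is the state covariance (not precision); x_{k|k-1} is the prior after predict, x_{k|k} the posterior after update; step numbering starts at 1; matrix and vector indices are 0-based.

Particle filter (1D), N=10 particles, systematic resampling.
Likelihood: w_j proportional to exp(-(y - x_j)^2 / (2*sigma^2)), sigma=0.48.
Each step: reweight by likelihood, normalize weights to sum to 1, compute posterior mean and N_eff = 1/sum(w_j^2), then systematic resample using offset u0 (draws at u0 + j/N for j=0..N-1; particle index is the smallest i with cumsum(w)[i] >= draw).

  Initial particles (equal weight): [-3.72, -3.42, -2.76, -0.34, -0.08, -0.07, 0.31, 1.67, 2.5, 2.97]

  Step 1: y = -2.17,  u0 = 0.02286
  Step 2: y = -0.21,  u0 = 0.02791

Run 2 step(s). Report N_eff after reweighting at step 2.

step 1: w=[0.0107, 0.0661, 0.9216, 0.0014, 0.0001, 0.0001, 0.0000, 0.0000, 0.0000, 0.0000]  mean=-2.8098  Neff=1.1712  idx=[1, 2, 2, 2, 2, 2, 2, 2, 2, 2]
step 2: w=[0.0000, 0.1111, 0.1111, 0.1111, 0.1111, 0.1111, 0.1111, 0.1111, 0.1111, 0.1111]  mean=-2.7600  Neff=9.0005  idx=[1, 2, 3, 3, 4, 5, 6, 7, 8, 9]

N_eff = 9.0005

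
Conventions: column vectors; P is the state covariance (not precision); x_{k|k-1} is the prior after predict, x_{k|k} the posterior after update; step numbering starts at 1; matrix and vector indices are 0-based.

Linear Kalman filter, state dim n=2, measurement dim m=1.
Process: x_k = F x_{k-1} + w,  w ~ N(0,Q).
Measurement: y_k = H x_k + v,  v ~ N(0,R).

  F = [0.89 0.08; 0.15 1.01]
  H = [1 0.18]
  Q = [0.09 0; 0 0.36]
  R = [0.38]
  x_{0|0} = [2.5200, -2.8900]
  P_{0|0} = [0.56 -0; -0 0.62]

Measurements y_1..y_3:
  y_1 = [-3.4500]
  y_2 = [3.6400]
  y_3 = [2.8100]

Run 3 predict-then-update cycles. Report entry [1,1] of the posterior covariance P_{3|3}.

P_post[1,1] = 1.3564

step 1: x^-=[2.0116, -2.5409]  P^-=[0.5375 0.1249; 0.1249 1.0051]  S=[0.9951]  K=[0.5628; 0.3073]  nu=[-5.0042]  x^+=[-0.8048, -4.0786]  P^+=[0.2224 -0.0472; -0.0472 0.9111]
step 2: x^-=[-1.0426, -4.2401]  P^-=[0.2652 0.0603; 0.0603 1.2801]  S=[0.7084]  K=[0.3897; 0.4104]  nu=[5.4458]  x^+=[1.0798, -2.0055]  P^+=[0.1576 -0.0530; -0.0530 1.1608]
step 3: x^-=[0.8006, -1.8635]  P^-=[0.2147 0.0665; 0.0665 1.5316]  S=[0.6683]  K=[0.3392; 0.5121]  nu=[2.3448]  x^+=[1.5961, -0.6628]  P^+=[0.1378 -0.0496; -0.0496 1.3564]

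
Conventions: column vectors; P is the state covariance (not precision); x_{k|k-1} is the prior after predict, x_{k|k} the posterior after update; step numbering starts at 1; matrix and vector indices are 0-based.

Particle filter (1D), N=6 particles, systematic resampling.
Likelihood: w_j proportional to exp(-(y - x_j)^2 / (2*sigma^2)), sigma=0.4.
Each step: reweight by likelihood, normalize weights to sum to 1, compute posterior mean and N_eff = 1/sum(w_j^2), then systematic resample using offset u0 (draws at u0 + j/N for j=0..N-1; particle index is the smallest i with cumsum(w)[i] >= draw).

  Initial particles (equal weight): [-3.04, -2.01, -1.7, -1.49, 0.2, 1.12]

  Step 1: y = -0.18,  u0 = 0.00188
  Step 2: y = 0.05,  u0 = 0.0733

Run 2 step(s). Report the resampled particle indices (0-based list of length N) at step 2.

step 1: w=[0.0000, 0.0000, 0.0011, 0.0072, 0.9837, 0.0079]  mean=0.1927  Neff=1.0332  idx=[3, 4, 4, 4, 4, 4]
step 2: w=[0.0001, 0.2000, 0.2000, 0.2000, 0.2000, 0.2000]  mean=0.1998  Neff=5.0013  idx=[1, 2, 3, 3, 4, 5]

resampled_idx = [1, 2, 3, 3, 4, 5]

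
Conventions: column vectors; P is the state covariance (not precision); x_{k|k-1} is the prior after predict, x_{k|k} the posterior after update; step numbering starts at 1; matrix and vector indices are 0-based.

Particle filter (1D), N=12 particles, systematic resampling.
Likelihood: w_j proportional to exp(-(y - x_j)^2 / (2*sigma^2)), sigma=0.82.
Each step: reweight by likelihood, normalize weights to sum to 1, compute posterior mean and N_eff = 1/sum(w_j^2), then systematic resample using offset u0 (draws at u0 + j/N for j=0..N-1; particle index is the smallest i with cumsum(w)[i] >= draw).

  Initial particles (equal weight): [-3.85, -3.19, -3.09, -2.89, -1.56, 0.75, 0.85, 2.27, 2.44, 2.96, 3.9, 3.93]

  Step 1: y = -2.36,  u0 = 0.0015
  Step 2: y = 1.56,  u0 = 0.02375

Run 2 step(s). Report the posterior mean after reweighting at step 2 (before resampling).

post_mean = -1.5616

step 1: w=[0.0662, 0.2067, 0.2322, 0.2800, 0.2144, 0.0003, 0.0002, 0.0000, 0.0000, 0.0000, 0.0000, 0.0000]  mean=-2.7753  Neff=4.4361  idx=[0, 1, 1, 1, 2, 2, 2, 3, 3, 3, 4, 4]
step 2: w=[0.0000, 0.0000, 0.0000, 0.0000, 0.0001, 0.0001, 0.0001, 0.0003, 0.0003, 0.0003, 0.4994, 0.4994]  mean=-1.5616  Neff=2.0047  idx=[10, 10, 10, 10, 10, 10, 11, 11, 11, 11, 11, 11]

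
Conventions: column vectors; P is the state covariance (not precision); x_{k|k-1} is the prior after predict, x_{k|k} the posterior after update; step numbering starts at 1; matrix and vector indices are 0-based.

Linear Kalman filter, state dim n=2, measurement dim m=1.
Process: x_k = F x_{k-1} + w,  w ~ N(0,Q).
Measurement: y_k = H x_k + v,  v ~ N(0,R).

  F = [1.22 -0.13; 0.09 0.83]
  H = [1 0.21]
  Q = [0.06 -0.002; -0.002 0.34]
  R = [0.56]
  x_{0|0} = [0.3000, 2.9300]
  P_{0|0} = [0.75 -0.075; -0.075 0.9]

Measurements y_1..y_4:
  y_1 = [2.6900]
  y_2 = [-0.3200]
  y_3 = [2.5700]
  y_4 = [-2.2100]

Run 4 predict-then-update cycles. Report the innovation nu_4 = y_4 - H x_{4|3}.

innov = [-3.6743]

step 1: x^-=[-0.0149, 2.4589]  P^-=[1.2153 -0.0918; -0.0918 0.9549]  S=[1.7788]  K=[0.6724; 0.0611]  nu=[2.1885]  x^+=[1.4566, 2.5926]  P^+=[0.4112 -0.1649; -0.1649 0.9482]
step 2: x^-=[1.4400, 2.2830]  P^-=[0.7403 -0.2242; -0.2242 0.9719]  S=[1.2490]  K=[0.5550; -0.0161]  nu=[-2.2394]  x^+=[0.1971, 2.3191]  P^+=[0.3556 -0.2131; -0.2131 0.9716]
step 3: x^-=[-0.0611, 1.9426]  P^-=[0.6732 -0.2810; -0.2810 0.9804]  S=[1.1584]  K=[0.5302; -0.0649]  nu=[2.2231]  x^+=[1.1176, 1.7983]  P^+=[0.3476 -0.2412; -0.2412 0.9755]
step 4: x^-=[1.1298, 1.5932]  P^-=[0.6703 -0.3105; -0.3105 0.9788]  S=[1.1431]  K=[0.5294; -0.0918]  nu=[-3.6743]  x^+=[-0.8153, 1.9306]  P^+=[0.3500 -0.2549; -0.2549 0.9692]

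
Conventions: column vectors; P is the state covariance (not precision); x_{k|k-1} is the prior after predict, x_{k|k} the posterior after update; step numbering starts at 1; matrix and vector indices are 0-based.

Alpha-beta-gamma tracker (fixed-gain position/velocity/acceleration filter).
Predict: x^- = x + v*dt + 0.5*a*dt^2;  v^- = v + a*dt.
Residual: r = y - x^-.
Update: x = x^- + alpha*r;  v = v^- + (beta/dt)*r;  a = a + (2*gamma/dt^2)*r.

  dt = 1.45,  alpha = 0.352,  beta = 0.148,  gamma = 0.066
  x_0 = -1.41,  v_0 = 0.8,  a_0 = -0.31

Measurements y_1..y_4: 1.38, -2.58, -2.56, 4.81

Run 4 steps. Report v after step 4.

v_post = -0.6962

step 1: x_pred=-0.5759  r=1.9559  x^+=0.1126  v^+=0.5501  a^+=-0.1872
step 2: x_pred=0.7135  r=-3.2935  x^+=-0.4458  v^+=-0.0575  a^+=-0.3940
step 3: x_pred=-0.9433  r=-1.6167  x^+=-1.5124  v^+=-0.7938  a^+=-0.4955
step 4: x_pred=-3.1842  r=7.9942  x^+=-0.3702  v^+=-0.6962  a^+=0.0064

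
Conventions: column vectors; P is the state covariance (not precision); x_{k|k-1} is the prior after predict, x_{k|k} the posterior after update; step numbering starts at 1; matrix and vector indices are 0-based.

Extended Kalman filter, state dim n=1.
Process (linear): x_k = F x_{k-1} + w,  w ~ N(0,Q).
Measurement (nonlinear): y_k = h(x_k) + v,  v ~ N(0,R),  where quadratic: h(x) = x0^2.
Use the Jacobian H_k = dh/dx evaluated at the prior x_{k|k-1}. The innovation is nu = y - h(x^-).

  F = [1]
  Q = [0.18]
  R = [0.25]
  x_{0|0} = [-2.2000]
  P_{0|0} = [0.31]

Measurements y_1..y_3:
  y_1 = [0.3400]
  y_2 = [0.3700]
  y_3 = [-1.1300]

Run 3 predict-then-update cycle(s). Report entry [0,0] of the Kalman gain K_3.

K[0,0] = -0.4222

step 1: x^-=[-2.2000]  P^-=[0.4900]  H_jac=[-4.4000]  S=[9.7364]  K=[-0.2214]  nu=[-4.5000]  x^+=[-1.2035]  P^+=[0.0126]
step 2: x^-=[-1.2035]  P^-=[0.1926]  H_jac=[-2.4071]  S=[1.3658]  K=[-0.3394]  nu=[-1.0785]  x^+=[-0.8375]  P^+=[0.0353]
step 3: x^-=[-0.8375]  P^-=[0.2153]  H_jac=[-1.6750]  S=[0.8539]  K=[-0.4222]  nu=[-1.8314]  x^+=[-0.0642]  P^+=[0.0630]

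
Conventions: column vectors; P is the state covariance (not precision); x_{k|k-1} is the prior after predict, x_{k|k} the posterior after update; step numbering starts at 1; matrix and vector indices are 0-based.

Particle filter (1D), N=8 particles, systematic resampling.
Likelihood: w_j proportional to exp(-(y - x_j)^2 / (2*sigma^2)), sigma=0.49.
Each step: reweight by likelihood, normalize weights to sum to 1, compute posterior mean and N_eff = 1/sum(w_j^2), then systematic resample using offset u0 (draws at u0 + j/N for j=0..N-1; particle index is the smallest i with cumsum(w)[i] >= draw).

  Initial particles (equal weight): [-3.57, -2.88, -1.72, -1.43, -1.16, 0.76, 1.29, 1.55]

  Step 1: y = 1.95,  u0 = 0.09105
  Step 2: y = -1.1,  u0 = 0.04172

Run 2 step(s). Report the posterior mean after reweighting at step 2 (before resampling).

post_mean = 1.3155

step 1: w=[0.0000, 0.0000, 0.0000, 0.0000, 0.0000, 0.0447, 0.3442, 0.6111]  mean=1.4252  Neff=2.0246  idx=[6, 6, 6, 7, 7, 7, 7, 7]
step 2: w=[0.3006, 0.3006, 0.3006, 0.0196, 0.0196, 0.0196, 0.0196, 0.0196]  mean=1.3155  Neff=3.6624  idx=[0, 0, 0, 1, 1, 2, 2, 3]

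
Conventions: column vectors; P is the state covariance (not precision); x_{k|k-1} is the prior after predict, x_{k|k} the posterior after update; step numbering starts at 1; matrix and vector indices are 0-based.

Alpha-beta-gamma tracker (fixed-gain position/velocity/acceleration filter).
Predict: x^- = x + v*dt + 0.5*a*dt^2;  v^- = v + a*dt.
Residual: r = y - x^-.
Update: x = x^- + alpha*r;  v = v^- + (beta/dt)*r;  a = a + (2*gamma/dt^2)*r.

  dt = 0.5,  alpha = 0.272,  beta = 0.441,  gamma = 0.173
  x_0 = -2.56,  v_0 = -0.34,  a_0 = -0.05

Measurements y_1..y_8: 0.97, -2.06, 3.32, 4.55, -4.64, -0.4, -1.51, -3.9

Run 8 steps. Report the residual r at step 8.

resid = 12.0229

step 1: x_pred=-2.7363  r=3.7062  x^+=-1.7282  v^+=2.9039  a^+=5.0794
step 2: x_pred=0.3587  r=-2.4187  x^+=-0.2992  v^+=3.3103  a^+=1.7319
step 3: x_pred=1.5725  r=1.7475  x^+=2.0478  v^+=5.7176  a^+=4.1505
step 4: x_pred=5.4254  r=-0.8754  x^+=5.1873  v^+=7.0207  a^+=2.9389
step 5: x_pred=9.0650  r=-13.7050  x^+=5.3372  v^+=-3.5977  a^+=-16.0288
step 6: x_pred=1.5348  r=-1.9348  x^+=1.0085  v^+=-13.3186  a^+=-18.7066
step 7: x_pred=-7.9891  r=6.4791  x^+=-6.2268  v^+=-16.9573  a^+=-9.7396
step 8: x_pred=-15.9229  r=12.0229  x^+=-12.6527  v^+=-11.2230  a^+=6.9001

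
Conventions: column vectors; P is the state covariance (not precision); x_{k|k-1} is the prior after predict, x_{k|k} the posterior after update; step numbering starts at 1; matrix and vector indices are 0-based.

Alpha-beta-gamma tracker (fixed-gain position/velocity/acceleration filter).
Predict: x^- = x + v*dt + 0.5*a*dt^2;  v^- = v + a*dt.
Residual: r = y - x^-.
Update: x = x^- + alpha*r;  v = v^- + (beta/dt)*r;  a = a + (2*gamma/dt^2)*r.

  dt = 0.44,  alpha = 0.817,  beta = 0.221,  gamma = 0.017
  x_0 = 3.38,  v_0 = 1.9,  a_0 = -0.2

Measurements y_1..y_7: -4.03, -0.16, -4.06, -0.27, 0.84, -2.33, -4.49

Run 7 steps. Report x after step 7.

x_post = -4.1493

step 1: x_pred=4.1966  r=-8.2266  x^+=-2.5245  v^+=-2.3200  a^+=-1.6448
step 2: x_pred=-3.7045  r=3.5445  x^+=-0.8087  v^+=-1.2634  a^+=-1.0223
step 3: x_pred=-1.4635  r=-2.5965  x^+=-3.5848  v^+=-3.0173  a^+=-1.4783
step 4: x_pred=-5.0556  r=4.7856  x^+=-1.1458  v^+=-1.2641  a^+=-0.6378
step 5: x_pred=-1.7637  r=2.6037  x^+=0.3635  v^+=-0.2370  a^+=-0.1806
step 6: x_pred=0.2418  r=-2.5718  x^+=-1.8594  v^+=-1.6082  a^+=-0.6322
step 7: x_pred=-2.6282  r=-1.8618  x^+=-4.1493  v^+=-2.8215  a^+=-0.9592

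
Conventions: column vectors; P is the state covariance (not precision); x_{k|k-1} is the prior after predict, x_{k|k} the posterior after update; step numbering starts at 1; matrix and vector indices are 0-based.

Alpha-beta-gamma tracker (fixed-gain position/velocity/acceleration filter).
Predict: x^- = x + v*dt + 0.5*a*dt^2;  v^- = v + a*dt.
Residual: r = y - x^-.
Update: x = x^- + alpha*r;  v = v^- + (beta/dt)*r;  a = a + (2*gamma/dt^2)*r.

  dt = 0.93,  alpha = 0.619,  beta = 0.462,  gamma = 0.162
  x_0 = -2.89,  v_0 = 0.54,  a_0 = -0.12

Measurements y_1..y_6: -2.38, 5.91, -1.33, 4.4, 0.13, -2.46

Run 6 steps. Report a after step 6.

a_post = -3.4688

step 1: x_pred=-2.4397  r=0.0597  x^+=-2.4027  v^+=0.4581  a^+=-0.0976
step 2: x_pred=-2.0190  r=7.9290  x^+=2.8891  v^+=4.3062  a^+=2.8726
step 3: x_pred=8.1361  r=-9.4661  x^+=2.2766  v^+=2.2752  a^+=-0.6734
step 4: x_pred=4.1013  r=0.2987  x^+=4.2862  v^+=1.7973  a^+=-0.5615
step 5: x_pred=5.7148  r=-5.5848  x^+=2.2578  v^+=-1.4993  a^+=-2.6537
step 6: x_pred=-0.2841  r=-2.1759  x^+=-1.6310  v^+=-5.0482  a^+=-3.4688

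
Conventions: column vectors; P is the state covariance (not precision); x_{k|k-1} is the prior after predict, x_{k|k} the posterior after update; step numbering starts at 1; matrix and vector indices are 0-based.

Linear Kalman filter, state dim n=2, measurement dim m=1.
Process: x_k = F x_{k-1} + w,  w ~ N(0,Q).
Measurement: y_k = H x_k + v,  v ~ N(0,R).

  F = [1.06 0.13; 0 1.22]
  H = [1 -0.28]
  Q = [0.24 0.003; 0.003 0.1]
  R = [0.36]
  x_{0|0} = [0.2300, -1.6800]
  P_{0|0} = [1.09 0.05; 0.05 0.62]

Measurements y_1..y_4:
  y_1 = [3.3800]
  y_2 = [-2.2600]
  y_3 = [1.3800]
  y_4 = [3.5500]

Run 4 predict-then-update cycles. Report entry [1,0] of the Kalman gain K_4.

K[1,0] = 0.3665

step 1: x^-=[0.0254, -2.0496]  P^-=[1.4890 0.1660; 0.1660 1.0228]  S=[1.8362]  K=[0.7856; -0.0656]  nu=[2.7807]  x^+=[2.2099, -2.2319]  P^+=[0.3558 0.2606; 0.2606 1.0149]
step 2: x^-=[2.0523, -2.7229]  P^-=[0.7287 0.5009; 0.5009 1.6106]  S=[0.9345]  K=[0.6297; 0.0535]  nu=[-5.0748]  x^+=[-1.1434, -2.9943]  P^+=[0.3582 0.4695; 0.4695 1.6079]
step 3: x^-=[-1.6012, -3.6531]  P^-=[0.7990 0.8651; 0.8651 2.4932]  S=[0.8700]  K=[0.6400; 0.1920]  nu=[1.9584]  x^+=[-0.3480, -3.2771]  P^+=[0.4427 0.7582; 0.7582 2.4612]
step 4: x^-=[-0.7949, -3.9980]  P^-=[0.9880 1.3739; 1.3739 3.7632]  S=[0.8736]  K=[0.6906; 0.3665]  nu=[3.2254]  x^+=[1.4325, -2.8158]  P^+=[0.5714 1.1528; 1.1528 3.6458]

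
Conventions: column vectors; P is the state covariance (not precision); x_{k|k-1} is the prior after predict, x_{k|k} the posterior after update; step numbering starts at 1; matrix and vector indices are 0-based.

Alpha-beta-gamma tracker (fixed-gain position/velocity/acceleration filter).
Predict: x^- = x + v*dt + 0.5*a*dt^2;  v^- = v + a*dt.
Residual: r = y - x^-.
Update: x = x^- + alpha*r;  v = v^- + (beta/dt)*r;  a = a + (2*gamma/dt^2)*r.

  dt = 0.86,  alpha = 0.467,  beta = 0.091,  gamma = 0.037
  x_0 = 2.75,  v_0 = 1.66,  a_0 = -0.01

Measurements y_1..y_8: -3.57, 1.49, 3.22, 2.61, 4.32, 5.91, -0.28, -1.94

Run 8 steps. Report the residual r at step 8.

step 1: x_pred=4.1739  r=-7.7439  x^+=0.5575  v^+=0.8320  a^+=-0.7848
step 2: x_pred=0.9828  r=0.5072  x^+=1.2197  v^+=0.2107  a^+=-0.7341
step 3: x_pred=1.1294  r=2.0906  x^+=2.1057  v^+=-0.1994  a^+=-0.5249
step 4: x_pred=1.7402  r=0.8698  x^+=2.1464  v^+=-0.5587  a^+=-0.4379
step 5: x_pred=1.5040  r=2.8160  x^+=2.8191  v^+=-0.6373  a^+=-0.1561
step 6: x_pred=2.2132  r=3.6968  x^+=3.9396  v^+=-0.3804  a^+=0.2138
step 7: x_pred=3.6916  r=-3.9716  x^+=1.8368  v^+=-0.6168  a^+=-0.1836
step 8: x_pred=1.2385  r=-3.1785  x^+=-0.2459  v^+=-1.1110  a^+=-0.5016

resid = -3.1785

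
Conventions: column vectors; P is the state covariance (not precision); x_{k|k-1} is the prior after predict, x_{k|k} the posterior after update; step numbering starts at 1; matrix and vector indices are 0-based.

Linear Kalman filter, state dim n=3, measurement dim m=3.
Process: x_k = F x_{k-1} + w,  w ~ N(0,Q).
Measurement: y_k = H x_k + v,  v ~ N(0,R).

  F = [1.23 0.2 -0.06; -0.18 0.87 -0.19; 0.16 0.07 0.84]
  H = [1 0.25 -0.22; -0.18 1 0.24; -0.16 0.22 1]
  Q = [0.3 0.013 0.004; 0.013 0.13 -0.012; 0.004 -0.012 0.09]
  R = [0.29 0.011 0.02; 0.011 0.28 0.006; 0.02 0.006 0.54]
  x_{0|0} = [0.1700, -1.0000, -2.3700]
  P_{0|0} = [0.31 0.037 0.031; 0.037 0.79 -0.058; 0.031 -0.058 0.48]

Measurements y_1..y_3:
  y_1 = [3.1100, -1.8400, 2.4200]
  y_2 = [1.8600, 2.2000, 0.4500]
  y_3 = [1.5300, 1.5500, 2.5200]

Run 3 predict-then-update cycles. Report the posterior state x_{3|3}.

step 1: x^-=[0.1513, -0.4503, -2.0336]  P^-=[0.8173 0.1239 0.0785; 0.1239 0.7650 -0.0920; 0.0785 -0.0920 0.4428]  S=[1.2141 0.1867 -0.0811; 0.1867 1.0015 0.1654; -0.0811 0.1654 0.9665]  K=[0.7110 -0.1467 0.0589; 0.1660 0.6964 -0.0468; 0.0059 -0.0732 0.4373]  nu=[2.6239, -0.8744, 4.5769]  x^+=[2.4145, -0.8378, 0.0473]  P^+=[0.2273 -0.0122 0.0842; -0.0122 0.2102 -0.0660; 0.0842 -0.0660 0.2638]
step 2: x^-=[2.7995, -1.1725, 0.3674]  P^-=[0.6364 -0.0232 0.1123; -0.0232 0.3373 -0.1120; 0.1123 -0.1120 0.2976]  S=[0.9132 -0.0077 -0.0392; -0.0077 0.6000 0.0321; -0.0392 0.0321 0.7866]  K=[0.6640 -0.1786 0.0473; 0.0959 0.5289 -0.0602; 0.0338 -0.1186 0.3307]  nu=[-0.5655, 3.7882, 0.7884]  x^+=[1.7847, 0.7293, 0.1597]  P^+=[0.2140 -0.0223 0.0769; -0.0223 0.1607 -0.0663; 0.0769 -0.0663 0.2054]
step 3: x^-=[2.3314, 0.2829, 0.4707]  P^-=[0.6102 -0.0384 0.1032; -0.0384 0.3001 -0.1055; 0.1032 -0.1055 0.2536]  S=[0.8783 -0.0281 -0.0382; -0.0281 0.5688 0.0245; -0.0382 0.0245 0.7470]  K=[0.6536 -0.1863 0.0357; 0.0818 0.5018 -0.0569; 0.0328 -0.1222 0.2920]  nu=[-0.7686, 1.5738, 2.3601]  x^+=[1.6203, 0.8755, 0.9423]  P^+=[0.2096 -0.0238 0.0700; -0.0238 0.1520 -0.0633; 0.0700 -0.0633 0.1827]

x_post = [1.6203, 0.8755, 0.9423]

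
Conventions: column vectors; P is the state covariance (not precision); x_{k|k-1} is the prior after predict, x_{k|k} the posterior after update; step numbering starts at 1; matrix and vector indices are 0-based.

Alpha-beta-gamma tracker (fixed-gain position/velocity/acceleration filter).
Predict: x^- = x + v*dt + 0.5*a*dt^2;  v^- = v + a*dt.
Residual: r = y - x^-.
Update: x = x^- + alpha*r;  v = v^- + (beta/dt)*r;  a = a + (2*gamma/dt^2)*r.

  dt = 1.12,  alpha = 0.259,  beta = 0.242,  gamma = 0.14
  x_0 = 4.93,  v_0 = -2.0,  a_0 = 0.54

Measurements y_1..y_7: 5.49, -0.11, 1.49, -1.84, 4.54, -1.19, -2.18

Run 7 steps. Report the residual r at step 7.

step 1: x_pred=3.0287  r=2.4613  x^+=3.6662  v^+=-0.8634  a^+=1.0894
step 2: x_pred=3.3825  r=-3.4925  x^+=2.4779  v^+=-0.3979  a^+=0.3098
step 3: x_pred=2.2266  r=-0.7366  x^+=2.0358  v^+=-0.2100  a^+=0.1454
step 4: x_pred=1.8918  r=-3.7318  x^+=0.9253  v^+=-0.8535  a^+=-0.6876
step 5: x_pred=-0.4619  r=5.0019  x^+=0.8336  v^+=-0.5428  a^+=0.4289
step 6: x_pred=0.4946  r=-1.6846  x^+=0.0583  v^+=-0.4264  a^+=0.0529
step 7: x_pred=-0.3861  r=-1.7939  x^+=-0.8507  v^+=-0.7548  a^+=-0.3475

resid = -1.7939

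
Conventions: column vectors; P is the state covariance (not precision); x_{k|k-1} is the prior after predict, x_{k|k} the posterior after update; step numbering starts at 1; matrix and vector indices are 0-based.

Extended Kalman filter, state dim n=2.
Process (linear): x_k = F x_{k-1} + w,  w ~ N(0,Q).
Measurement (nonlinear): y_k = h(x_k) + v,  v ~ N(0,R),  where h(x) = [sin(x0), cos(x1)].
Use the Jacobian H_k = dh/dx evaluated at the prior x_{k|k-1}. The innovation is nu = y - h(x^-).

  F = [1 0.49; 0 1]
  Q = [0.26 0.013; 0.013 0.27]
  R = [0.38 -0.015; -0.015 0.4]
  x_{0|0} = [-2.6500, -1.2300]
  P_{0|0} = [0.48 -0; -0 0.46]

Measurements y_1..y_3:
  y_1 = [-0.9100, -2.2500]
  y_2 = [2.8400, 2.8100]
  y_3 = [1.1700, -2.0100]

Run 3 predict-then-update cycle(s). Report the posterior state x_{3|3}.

step 1: x^-=[-3.2527, -1.2300]  P^-=[0.8504 0.2384; 0.2384 0.7300]  H_jac=[-0.9938 0.0000; 0.0000 0.9425]  S=[1.2200 -0.2383; -0.2383 1.0484]  K=[-0.6812 0.0595; -0.0691 0.6405]  nu=[-1.0209, -2.5842]  x^+=[-2.7110, -2.8147]  P^+=[0.2614 0.0361; 0.0361 0.2729]
step 2: x^-=[-4.0902, -2.8147]  P^-=[0.6222 0.1828; 0.1828 0.5429]  H_jac=[-0.5828 0.0000; 0.0000 0.3211]  S=[0.5913 -0.0492; -0.0492 0.4560]  K=[-0.6080 0.0631; -0.1497 0.3662]  nu=[2.0274, 3.7571]  x^+=[-5.0857, -1.7425]  P^+=[0.3981 0.1070; 0.1070 0.4632]
step 3: x^-=[-5.9396, -1.7425]  P^-=[0.8742 0.3470; 0.3470 0.7332]  H_jac=[0.9415 0.0000; 0.0000 0.9853]  S=[1.1549 0.3069; 0.3069 1.1117]  K=[0.6809 0.1196; 0.1189 0.6169]  nu=[0.8331, -1.8391]  x^+=[-5.5922, -2.7780]  P^+=[0.2729 0.0382; 0.0382 0.2486]

x_post = [-5.5922, -2.7780]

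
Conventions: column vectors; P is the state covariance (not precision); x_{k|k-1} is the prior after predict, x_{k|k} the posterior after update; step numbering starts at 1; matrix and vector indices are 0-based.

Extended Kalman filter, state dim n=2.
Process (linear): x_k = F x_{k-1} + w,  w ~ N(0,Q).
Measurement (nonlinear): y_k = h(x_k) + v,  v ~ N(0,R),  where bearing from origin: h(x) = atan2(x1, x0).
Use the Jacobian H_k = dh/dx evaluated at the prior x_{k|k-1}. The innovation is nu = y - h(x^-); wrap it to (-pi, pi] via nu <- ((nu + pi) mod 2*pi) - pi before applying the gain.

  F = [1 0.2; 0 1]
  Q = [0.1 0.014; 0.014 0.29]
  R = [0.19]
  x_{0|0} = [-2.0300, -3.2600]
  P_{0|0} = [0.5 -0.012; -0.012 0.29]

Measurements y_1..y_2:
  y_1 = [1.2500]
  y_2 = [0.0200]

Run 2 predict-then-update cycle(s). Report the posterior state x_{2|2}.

step 1: x^-=[-2.6820, -3.2600]  P^-=[0.6068 0.0600; 0.0600 0.5800]  H_jac=[0.1829 -0.1505]  S=[0.2201]  K=[0.4632; -0.3467]  nu=[-2.7740]  x^+=[-3.9670, -2.2984]  P^+=[0.5596 0.0954; 0.0954 0.5535]
step 2: x^-=[-4.4266, -2.2984]  P^-=[0.7198 0.2201; 0.2201 0.8435]  H_jac=[0.0924 -0.1779]  S=[0.2156]  K=[0.1268; -0.6018]  nu=[2.6827]  x^+=[-4.0864, -3.9129]  P^+=[0.7164 0.2365; 0.2365 0.7654]

x_post = [-4.0864, -3.9129]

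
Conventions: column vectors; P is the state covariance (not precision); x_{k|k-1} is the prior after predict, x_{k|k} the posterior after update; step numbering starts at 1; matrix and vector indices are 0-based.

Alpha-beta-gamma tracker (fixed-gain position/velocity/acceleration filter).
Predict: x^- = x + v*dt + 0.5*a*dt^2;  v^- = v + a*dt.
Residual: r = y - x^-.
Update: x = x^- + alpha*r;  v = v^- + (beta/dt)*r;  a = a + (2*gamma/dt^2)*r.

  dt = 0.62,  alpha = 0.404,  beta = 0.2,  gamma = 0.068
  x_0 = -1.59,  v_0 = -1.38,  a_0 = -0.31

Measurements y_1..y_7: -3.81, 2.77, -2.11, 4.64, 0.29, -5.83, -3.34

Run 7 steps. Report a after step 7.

a_post = -3.7673

step 1: x_pred=-2.5052  r=-1.3048  x^+=-3.0323  v^+=-1.9931  a^+=-0.7716
step 2: x_pred=-4.4164  r=7.1864  x^+=-1.5131  v^+=-0.1533  a^+=1.7709
step 3: x_pred=-1.2678  r=-0.8422  x^+=-1.6080  v^+=0.6729  a^+=1.4729
step 4: x_pred=-0.9077  r=5.5477  x^+=1.3335  v^+=3.3757  a^+=3.4357
step 5: x_pred=4.0868  r=-3.7968  x^+=2.5529  v^+=4.2811  a^+=2.0924
step 6: x_pred=5.6093  r=-11.4393  x^+=0.9878  v^+=1.8882  a^+=-1.9548
step 7: x_pred=1.7828  r=-5.1228  x^+=-0.2868  v^+=-0.9763  a^+=-3.7673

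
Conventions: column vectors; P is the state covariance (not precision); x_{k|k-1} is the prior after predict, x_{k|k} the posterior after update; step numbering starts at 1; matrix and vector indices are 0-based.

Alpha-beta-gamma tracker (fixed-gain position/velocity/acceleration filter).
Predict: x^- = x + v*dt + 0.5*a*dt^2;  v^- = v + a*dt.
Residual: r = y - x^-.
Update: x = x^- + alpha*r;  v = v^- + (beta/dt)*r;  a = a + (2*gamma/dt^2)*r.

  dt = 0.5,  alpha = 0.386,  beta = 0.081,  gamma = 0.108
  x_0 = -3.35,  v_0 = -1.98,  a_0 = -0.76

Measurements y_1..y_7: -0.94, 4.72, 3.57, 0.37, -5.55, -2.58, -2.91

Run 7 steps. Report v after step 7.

v_post = -4.0313

step 1: x_pred=-4.4350  r=3.4950  x^+=-3.0859  v^+=-1.7938  a^+=2.2597
step 2: x_pred=-3.7004  r=8.4204  x^+=-0.4501  v^+=0.7001  a^+=9.5349
step 3: x_pred=1.0918  r=2.4782  x^+=2.0484  v^+=5.8690  a^+=11.6760
step 4: x_pred=6.4424  r=-6.0724  x^+=4.0985  v^+=10.7233  a^+=6.4295
step 5: x_pred=10.2638  r=-15.8138  x^+=4.1597  v^+=11.3762  a^+=-7.2337
step 6: x_pred=8.9436  r=-11.5236  x^+=4.4955  v^+=5.8926  a^+=-17.1900
step 7: x_pred=5.2930  r=-8.2030  x^+=2.1266  v^+=-4.0313  a^+=-24.2774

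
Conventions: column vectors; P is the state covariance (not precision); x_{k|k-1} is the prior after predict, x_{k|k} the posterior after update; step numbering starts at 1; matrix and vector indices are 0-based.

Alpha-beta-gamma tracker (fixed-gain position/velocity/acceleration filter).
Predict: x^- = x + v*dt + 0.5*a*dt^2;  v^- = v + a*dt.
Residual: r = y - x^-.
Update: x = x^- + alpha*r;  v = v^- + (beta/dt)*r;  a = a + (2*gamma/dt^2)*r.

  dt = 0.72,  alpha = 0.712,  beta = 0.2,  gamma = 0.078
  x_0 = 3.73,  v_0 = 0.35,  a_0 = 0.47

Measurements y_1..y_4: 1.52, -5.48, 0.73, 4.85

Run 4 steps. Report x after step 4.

x_post = 2.5688

step 1: x_pred=4.1038  r=-2.5838  x^+=2.2641  v^+=-0.0293  a^+=-0.3075
step 2: x_pred=2.1633  r=-7.6433  x^+=-3.2787  v^+=-2.3739  a^+=-2.6076
step 3: x_pred=-5.6638  r=6.3938  x^+=-1.1114  v^+=-2.4753  a^+=-0.6835
step 4: x_pred=-3.0708  r=7.9208  x^+=2.5688  v^+=-0.7672  a^+=1.7000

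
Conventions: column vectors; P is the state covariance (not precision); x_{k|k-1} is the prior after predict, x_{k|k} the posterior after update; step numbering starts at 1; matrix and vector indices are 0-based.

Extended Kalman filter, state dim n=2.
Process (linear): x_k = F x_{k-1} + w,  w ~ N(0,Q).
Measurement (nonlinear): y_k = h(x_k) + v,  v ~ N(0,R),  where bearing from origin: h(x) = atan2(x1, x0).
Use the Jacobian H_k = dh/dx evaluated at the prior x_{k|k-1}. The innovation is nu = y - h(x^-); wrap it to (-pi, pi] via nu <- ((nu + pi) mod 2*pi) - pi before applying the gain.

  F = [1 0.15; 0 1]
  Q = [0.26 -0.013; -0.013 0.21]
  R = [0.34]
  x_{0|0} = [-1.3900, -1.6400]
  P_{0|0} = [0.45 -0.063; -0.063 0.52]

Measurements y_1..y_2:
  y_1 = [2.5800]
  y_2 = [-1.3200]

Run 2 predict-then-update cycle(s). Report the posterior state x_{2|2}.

step 1: x^-=[-1.6360, -1.6400]  P^-=[0.7028 0.0020; 0.0020 0.7300]  H_jac=[0.3056 -0.3049]  S=[0.4731]  K=[0.4527; -0.4691]  nu=[-1.3482]  x^+=[-2.2463, -1.0075]  P^+=[0.6058 0.1025; 0.1025 0.6259]
step 2: x^-=[-2.3975, -1.0075]  P^-=[0.9107 0.1834; 0.1834 0.8359]  H_jac=[0.1490 -0.3545]  S=[0.4459]  K=[0.1585; -0.6033]  nu=[1.4238]  x^+=[-2.1718, -1.8665]  P^+=[0.8995 0.2260; 0.2260 0.6736]

x_post = [-2.1718, -1.8665]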